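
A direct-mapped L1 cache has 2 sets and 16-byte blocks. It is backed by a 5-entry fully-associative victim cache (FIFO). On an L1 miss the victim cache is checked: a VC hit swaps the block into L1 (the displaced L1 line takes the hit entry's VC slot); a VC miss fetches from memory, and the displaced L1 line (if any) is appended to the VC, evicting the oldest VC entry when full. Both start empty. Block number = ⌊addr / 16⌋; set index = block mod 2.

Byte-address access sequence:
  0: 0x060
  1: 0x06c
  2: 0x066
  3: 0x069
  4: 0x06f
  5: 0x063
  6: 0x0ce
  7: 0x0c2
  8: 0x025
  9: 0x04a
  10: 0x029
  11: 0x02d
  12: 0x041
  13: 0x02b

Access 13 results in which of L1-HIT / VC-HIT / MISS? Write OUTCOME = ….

OUTCOME = VC-HIT

0: 0x60 (blk 6, set 0) → MISS  vc=[]
1: 0x6c (blk 6, set 0) → L1-HIT  vc=[]
2: 0x66 (blk 6, set 0) → L1-HIT  vc=[]
3: 0x69 (blk 6, set 0) → L1-HIT  vc=[]
4: 0x6f (blk 6, set 0) → L1-HIT  vc=[]
5: 0x63 (blk 6, set 0) → L1-HIT  vc=[]
6: 0xce (blk 12, set 0) → MISS  vc=[6]
7: 0xc2 (blk 12, set 0) → L1-HIT  vc=[6]
8: 0x25 (blk 2, set 0) → MISS  vc=[6, 12]
9: 0x4a (blk 4, set 0) → MISS  vc=[6, 12, 2]
10: 0x29 (blk 2, set 0) → VC-HIT  vc=[6, 12, 4]
11: 0x2d (blk 2, set 0) → L1-HIT  vc=[6, 12, 4]
12: 0x41 (blk 4, set 0) → VC-HIT  vc=[6, 12, 2]
13: 0x2b (blk 2, set 0) → VC-HIT  vc=[6, 12, 4]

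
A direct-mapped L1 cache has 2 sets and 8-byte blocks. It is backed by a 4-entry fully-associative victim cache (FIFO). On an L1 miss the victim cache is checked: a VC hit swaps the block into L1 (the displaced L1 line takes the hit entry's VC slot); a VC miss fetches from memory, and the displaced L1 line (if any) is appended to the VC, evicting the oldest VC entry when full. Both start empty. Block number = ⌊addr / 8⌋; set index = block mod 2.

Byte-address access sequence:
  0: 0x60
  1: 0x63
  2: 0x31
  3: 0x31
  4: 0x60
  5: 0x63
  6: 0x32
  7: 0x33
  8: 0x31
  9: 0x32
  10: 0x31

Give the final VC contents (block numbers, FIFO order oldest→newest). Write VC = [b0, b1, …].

0: 0x60 (blk 12, set 0) → MISS  vc=[]
1: 0x63 (blk 12, set 0) → L1-HIT  vc=[]
2: 0x31 (blk 6, set 0) → MISS  vc=[12]
3: 0x31 (blk 6, set 0) → L1-HIT  vc=[12]
4: 0x60 (blk 12, set 0) → VC-HIT  vc=[6]
5: 0x63 (blk 12, set 0) → L1-HIT  vc=[6]
6: 0x32 (blk 6, set 0) → VC-HIT  vc=[12]
7: 0x33 (blk 6, set 0) → L1-HIT  vc=[12]
8: 0x31 (blk 6, set 0) → L1-HIT  vc=[12]
9: 0x32 (blk 6, set 0) → L1-HIT  vc=[12]
10: 0x31 (blk 6, set 0) → L1-HIT  vc=[12]

VC = [12]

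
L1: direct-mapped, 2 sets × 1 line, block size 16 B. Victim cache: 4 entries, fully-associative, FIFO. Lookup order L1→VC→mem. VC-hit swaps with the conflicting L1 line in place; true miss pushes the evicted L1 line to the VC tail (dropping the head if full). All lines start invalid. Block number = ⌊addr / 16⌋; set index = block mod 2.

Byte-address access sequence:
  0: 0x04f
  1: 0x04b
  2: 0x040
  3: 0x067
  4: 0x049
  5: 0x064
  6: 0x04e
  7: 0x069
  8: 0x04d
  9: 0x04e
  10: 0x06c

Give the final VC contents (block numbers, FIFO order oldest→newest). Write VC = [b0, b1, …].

VC = [4]

  [0] addr=0x4f blk=4 s=0: MISS | VC []
  [1] addr=0x4b blk=4 s=0: L1-HIT | VC []
  [2] addr=0x40 blk=4 s=0: L1-HIT | VC []
  [3] addr=0x67 blk=6 s=0: MISS | VC [4]
  [4] addr=0x49 blk=4 s=0: VC-HIT | VC [6]
  [5] addr=0x64 blk=6 s=0: VC-HIT | VC [4]
  [6] addr=0x4e blk=4 s=0: VC-HIT | VC [6]
  [7] addr=0x69 blk=6 s=0: VC-HIT | VC [4]
  [8] addr=0x4d blk=4 s=0: VC-HIT | VC [6]
  [9] addr=0x4e blk=4 s=0: L1-HIT | VC [6]
  [10] addr=0x6c blk=6 s=0: VC-HIT | VC [4]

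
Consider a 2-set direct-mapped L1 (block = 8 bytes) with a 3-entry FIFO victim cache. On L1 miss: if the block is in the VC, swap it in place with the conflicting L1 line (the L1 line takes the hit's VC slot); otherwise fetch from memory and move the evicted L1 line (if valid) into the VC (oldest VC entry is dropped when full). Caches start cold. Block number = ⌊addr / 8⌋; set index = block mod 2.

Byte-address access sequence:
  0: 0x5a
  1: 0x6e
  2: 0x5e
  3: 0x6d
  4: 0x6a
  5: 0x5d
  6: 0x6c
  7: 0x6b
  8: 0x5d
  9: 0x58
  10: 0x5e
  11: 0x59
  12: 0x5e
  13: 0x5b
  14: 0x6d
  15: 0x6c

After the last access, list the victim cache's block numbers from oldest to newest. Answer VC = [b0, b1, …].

  [0] addr=0x5a blk=11 s=1: MISS | VC []
  [1] addr=0x6e blk=13 s=1: MISS | VC [11]
  [2] addr=0x5e blk=11 s=1: VC-HIT | VC [13]
  [3] addr=0x6d blk=13 s=1: VC-HIT | VC [11]
  [4] addr=0x6a blk=13 s=1: L1-HIT | VC [11]
  [5] addr=0x5d blk=11 s=1: VC-HIT | VC [13]
  [6] addr=0x6c blk=13 s=1: VC-HIT | VC [11]
  [7] addr=0x6b blk=13 s=1: L1-HIT | VC [11]
  [8] addr=0x5d blk=11 s=1: VC-HIT | VC [13]
  [9] addr=0x58 blk=11 s=1: L1-HIT | VC [13]
  [10] addr=0x5e blk=11 s=1: L1-HIT | VC [13]
  [11] addr=0x59 blk=11 s=1: L1-HIT | VC [13]
  [12] addr=0x5e blk=11 s=1: L1-HIT | VC [13]
  [13] addr=0x5b blk=11 s=1: L1-HIT | VC [13]
  [14] addr=0x6d blk=13 s=1: VC-HIT | VC [11]
  [15] addr=0x6c blk=13 s=1: L1-HIT | VC [11]

VC = [11]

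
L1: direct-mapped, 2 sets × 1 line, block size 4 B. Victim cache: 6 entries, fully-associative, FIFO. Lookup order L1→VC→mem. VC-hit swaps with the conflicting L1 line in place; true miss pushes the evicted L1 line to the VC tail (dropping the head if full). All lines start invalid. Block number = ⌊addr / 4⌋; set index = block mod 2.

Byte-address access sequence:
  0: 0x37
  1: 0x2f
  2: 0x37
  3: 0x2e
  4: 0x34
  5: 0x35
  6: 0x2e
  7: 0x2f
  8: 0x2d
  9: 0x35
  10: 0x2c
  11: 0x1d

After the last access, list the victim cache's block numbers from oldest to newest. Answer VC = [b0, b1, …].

#0 0x37→b13/s1 MISS; vc=[]
#1 0x2f→b11/s1 MISS; vc=[13]
#2 0x37→b13/s1 VC-HIT; vc=[11]
#3 0x2e→b11/s1 VC-HIT; vc=[13]
#4 0x34→b13/s1 VC-HIT; vc=[11]
#5 0x35→b13/s1 L1-HIT; vc=[11]
#6 0x2e→b11/s1 VC-HIT; vc=[13]
#7 0x2f→b11/s1 L1-HIT; vc=[13]
#8 0x2d→b11/s1 L1-HIT; vc=[13]
#9 0x35→b13/s1 VC-HIT; vc=[11]
#10 0x2c→b11/s1 VC-HIT; vc=[13]
#11 0x1d→b7/s1 MISS; vc=[13,11]

VC = [13, 11]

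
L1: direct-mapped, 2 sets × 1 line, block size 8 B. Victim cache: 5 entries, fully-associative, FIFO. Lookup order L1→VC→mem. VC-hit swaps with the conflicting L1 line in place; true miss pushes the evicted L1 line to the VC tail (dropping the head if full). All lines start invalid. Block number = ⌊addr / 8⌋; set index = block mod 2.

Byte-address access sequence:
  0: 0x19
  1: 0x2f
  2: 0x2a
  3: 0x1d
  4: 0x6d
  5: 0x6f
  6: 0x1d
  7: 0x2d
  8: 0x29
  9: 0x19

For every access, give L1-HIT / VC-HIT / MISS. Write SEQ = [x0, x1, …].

SEQ = [MISS, MISS, L1-HIT, VC-HIT, MISS, L1-HIT, VC-HIT, VC-HIT, L1-HIT, VC-HIT]

#0 0x19→b3/s1 MISS; vc=[]
#1 0x2f→b5/s1 MISS; vc=[3]
#2 0x2a→b5/s1 L1-HIT; vc=[3]
#3 0x1d→b3/s1 VC-HIT; vc=[5]
#4 0x6d→b13/s1 MISS; vc=[5,3]
#5 0x6f→b13/s1 L1-HIT; vc=[5,3]
#6 0x1d→b3/s1 VC-HIT; vc=[5,13]
#7 0x2d→b5/s1 VC-HIT; vc=[3,13]
#8 0x29→b5/s1 L1-HIT; vc=[3,13]
#9 0x19→b3/s1 VC-HIT; vc=[5,13]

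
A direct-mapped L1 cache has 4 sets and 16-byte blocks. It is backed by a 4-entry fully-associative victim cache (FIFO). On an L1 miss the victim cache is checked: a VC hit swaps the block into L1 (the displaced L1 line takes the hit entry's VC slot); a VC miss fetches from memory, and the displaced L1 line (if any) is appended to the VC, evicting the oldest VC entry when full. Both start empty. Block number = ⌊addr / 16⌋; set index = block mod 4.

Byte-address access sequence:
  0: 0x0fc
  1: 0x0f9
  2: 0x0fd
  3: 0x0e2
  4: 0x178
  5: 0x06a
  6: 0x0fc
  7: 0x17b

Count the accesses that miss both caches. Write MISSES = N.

MISSES = 4

#0 0xfc→b15/s3 MISS; vc=[]
#1 0xf9→b15/s3 L1-HIT; vc=[]
#2 0xfd→b15/s3 L1-HIT; vc=[]
#3 0xe2→b14/s2 MISS; vc=[]
#4 0x178→b23/s3 MISS; vc=[15]
#5 0x6a→b6/s2 MISS; vc=[15,14]
#6 0xfc→b15/s3 VC-HIT; vc=[23,14]
#7 0x17b→b23/s3 VC-HIT; vc=[15,14]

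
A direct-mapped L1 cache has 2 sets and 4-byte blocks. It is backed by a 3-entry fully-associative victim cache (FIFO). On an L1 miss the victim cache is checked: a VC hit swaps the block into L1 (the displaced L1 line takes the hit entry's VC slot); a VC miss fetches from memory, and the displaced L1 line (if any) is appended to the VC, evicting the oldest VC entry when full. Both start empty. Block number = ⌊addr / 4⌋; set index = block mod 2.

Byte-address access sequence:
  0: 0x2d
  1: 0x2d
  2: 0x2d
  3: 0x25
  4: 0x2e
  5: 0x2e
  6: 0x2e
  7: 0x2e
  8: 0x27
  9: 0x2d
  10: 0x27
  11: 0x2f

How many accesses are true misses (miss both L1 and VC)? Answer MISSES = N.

#0 0x2d→b11/s1 MISS; vc=[]
#1 0x2d→b11/s1 L1-HIT; vc=[]
#2 0x2d→b11/s1 L1-HIT; vc=[]
#3 0x25→b9/s1 MISS; vc=[11]
#4 0x2e→b11/s1 VC-HIT; vc=[9]
#5 0x2e→b11/s1 L1-HIT; vc=[9]
#6 0x2e→b11/s1 L1-HIT; vc=[9]
#7 0x2e→b11/s1 L1-HIT; vc=[9]
#8 0x27→b9/s1 VC-HIT; vc=[11]
#9 0x2d→b11/s1 VC-HIT; vc=[9]
#10 0x27→b9/s1 VC-HIT; vc=[11]
#11 0x2f→b11/s1 VC-HIT; vc=[9]

MISSES = 2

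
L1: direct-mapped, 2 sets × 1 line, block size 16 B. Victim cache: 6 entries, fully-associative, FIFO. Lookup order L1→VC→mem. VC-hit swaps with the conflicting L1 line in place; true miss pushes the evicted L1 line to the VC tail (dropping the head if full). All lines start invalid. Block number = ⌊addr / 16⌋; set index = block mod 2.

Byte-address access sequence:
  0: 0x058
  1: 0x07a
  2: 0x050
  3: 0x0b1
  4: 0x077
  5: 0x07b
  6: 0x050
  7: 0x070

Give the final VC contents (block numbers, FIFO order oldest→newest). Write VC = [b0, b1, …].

VC = [11, 5]

0: 0x58 (blk 5, set 1) → MISS  vc=[]
1: 0x7a (blk 7, set 1) → MISS  vc=[5]
2: 0x50 (blk 5, set 1) → VC-HIT  vc=[7]
3: 0xb1 (blk 11, set 1) → MISS  vc=[7, 5]
4: 0x77 (blk 7, set 1) → VC-HIT  vc=[11, 5]
5: 0x7b (blk 7, set 1) → L1-HIT  vc=[11, 5]
6: 0x50 (blk 5, set 1) → VC-HIT  vc=[11, 7]
7: 0x70 (blk 7, set 1) → VC-HIT  vc=[11, 5]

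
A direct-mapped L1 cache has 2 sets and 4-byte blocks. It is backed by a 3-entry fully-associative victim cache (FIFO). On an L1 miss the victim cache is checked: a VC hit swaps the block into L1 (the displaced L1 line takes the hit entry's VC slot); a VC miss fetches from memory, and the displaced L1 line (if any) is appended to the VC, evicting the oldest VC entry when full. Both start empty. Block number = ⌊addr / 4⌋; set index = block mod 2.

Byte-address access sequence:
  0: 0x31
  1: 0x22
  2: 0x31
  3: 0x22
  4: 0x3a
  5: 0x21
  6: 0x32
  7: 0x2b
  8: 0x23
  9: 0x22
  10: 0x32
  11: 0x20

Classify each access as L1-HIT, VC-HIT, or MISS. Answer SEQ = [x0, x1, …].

SEQ = [MISS, MISS, VC-HIT, VC-HIT, MISS, VC-HIT, VC-HIT, MISS, VC-HIT, L1-HIT, VC-HIT, VC-HIT]

#0 0x31→b12/s0 MISS; vc=[]
#1 0x22→b8/s0 MISS; vc=[12]
#2 0x31→b12/s0 VC-HIT; vc=[8]
#3 0x22→b8/s0 VC-HIT; vc=[12]
#4 0x3a→b14/s0 MISS; vc=[12,8]
#5 0x21→b8/s0 VC-HIT; vc=[12,14]
#6 0x32→b12/s0 VC-HIT; vc=[8,14]
#7 0x2b→b10/s0 MISS; vc=[8,14,12]
#8 0x23→b8/s0 VC-HIT; vc=[10,14,12]
#9 0x22→b8/s0 L1-HIT; vc=[10,14,12]
#10 0x32→b12/s0 VC-HIT; vc=[10,14,8]
#11 0x20→b8/s0 VC-HIT; vc=[10,14,12]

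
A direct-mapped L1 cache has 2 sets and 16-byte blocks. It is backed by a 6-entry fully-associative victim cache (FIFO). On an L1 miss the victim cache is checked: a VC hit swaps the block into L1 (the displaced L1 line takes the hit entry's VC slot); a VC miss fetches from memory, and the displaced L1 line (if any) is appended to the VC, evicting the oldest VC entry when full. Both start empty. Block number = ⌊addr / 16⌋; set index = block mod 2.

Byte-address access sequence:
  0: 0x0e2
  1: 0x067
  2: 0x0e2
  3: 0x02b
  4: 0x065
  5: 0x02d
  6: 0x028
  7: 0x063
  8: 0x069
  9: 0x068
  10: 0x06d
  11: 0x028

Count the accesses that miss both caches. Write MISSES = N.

  [0] addr=0xe2 blk=14 s=0: MISS | VC []
  [1] addr=0x67 blk=6 s=0: MISS | VC [14]
  [2] addr=0xe2 blk=14 s=0: VC-HIT | VC [6]
  [3] addr=0x2b blk=2 s=0: MISS | VC [6, 14]
  [4] addr=0x65 blk=6 s=0: VC-HIT | VC [2, 14]
  [5] addr=0x2d blk=2 s=0: VC-HIT | VC [6, 14]
  [6] addr=0x28 blk=2 s=0: L1-HIT | VC [6, 14]
  [7] addr=0x63 blk=6 s=0: VC-HIT | VC [2, 14]
  [8] addr=0x69 blk=6 s=0: L1-HIT | VC [2, 14]
  [9] addr=0x68 blk=6 s=0: L1-HIT | VC [2, 14]
  [10] addr=0x6d blk=6 s=0: L1-HIT | VC [2, 14]
  [11] addr=0x28 blk=2 s=0: VC-HIT | VC [6, 14]

MISSES = 3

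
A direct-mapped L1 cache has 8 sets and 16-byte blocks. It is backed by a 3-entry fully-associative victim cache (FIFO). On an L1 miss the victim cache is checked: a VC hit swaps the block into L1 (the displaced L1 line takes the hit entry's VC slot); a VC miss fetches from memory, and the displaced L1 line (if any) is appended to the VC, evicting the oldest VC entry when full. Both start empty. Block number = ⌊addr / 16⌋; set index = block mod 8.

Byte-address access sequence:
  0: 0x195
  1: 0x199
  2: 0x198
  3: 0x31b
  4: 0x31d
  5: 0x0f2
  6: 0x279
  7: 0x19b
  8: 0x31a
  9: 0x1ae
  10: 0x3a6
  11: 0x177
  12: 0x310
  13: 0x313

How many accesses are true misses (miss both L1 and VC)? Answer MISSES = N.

  [0] addr=0x195 blk=25 s=1: MISS | VC []
  [1] addr=0x199 blk=25 s=1: L1-HIT | VC []
  [2] addr=0x198 blk=25 s=1: L1-HIT | VC []
  [3] addr=0x31b blk=49 s=1: MISS | VC [25]
  [4] addr=0x31d blk=49 s=1: L1-HIT | VC [25]
  [5] addr=0xf2 blk=15 s=7: MISS | VC [25]
  [6] addr=0x279 blk=39 s=7: MISS | VC [25, 15]
  [7] addr=0x19b blk=25 s=1: VC-HIT | VC [49, 15]
  [8] addr=0x31a blk=49 s=1: VC-HIT | VC [25, 15]
  [9] addr=0x1ae blk=26 s=2: MISS | VC [25, 15]
  [10] addr=0x3a6 blk=58 s=2: MISS | VC [25, 15, 26]
  [11] addr=0x177 blk=23 s=7: MISS | VC [15, 26, 39]
  [12] addr=0x310 blk=49 s=1: L1-HIT | VC [15, 26, 39]
  [13] addr=0x313 blk=49 s=1: L1-HIT | VC [15, 26, 39]

MISSES = 7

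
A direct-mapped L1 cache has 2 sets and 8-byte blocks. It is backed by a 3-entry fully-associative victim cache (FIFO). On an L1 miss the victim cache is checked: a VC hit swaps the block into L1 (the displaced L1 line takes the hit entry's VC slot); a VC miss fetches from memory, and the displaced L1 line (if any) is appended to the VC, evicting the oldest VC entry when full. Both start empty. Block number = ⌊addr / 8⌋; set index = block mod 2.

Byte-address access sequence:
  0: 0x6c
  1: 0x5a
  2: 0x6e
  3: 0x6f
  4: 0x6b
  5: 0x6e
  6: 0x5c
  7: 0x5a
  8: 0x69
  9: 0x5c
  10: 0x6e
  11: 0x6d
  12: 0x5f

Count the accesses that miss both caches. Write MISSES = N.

#0 0x6c→b13/s1 MISS; vc=[]
#1 0x5a→b11/s1 MISS; vc=[13]
#2 0x6e→b13/s1 VC-HIT; vc=[11]
#3 0x6f→b13/s1 L1-HIT; vc=[11]
#4 0x6b→b13/s1 L1-HIT; vc=[11]
#5 0x6e→b13/s1 L1-HIT; vc=[11]
#6 0x5c→b11/s1 VC-HIT; vc=[13]
#7 0x5a→b11/s1 L1-HIT; vc=[13]
#8 0x69→b13/s1 VC-HIT; vc=[11]
#9 0x5c→b11/s1 VC-HIT; vc=[13]
#10 0x6e→b13/s1 VC-HIT; vc=[11]
#11 0x6d→b13/s1 L1-HIT; vc=[11]
#12 0x5f→b11/s1 VC-HIT; vc=[13]

MISSES = 2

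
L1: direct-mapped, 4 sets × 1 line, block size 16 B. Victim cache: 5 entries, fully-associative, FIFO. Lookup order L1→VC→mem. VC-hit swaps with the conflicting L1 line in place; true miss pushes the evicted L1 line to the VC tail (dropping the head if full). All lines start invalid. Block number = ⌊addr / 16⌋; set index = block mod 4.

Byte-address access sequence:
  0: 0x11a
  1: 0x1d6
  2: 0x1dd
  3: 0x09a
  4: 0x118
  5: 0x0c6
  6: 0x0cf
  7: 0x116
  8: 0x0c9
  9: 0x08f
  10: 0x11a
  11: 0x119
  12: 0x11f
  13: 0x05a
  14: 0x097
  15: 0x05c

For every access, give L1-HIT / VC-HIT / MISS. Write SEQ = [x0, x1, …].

SEQ = [MISS, MISS, L1-HIT, MISS, VC-HIT, MISS, L1-HIT, L1-HIT, L1-HIT, MISS, L1-HIT, L1-HIT, L1-HIT, MISS, VC-HIT, VC-HIT]

#0 0x11a→b17/s1 MISS; vc=[]
#1 0x1d6→b29/s1 MISS; vc=[17]
#2 0x1dd→b29/s1 L1-HIT; vc=[17]
#3 0x9a→b9/s1 MISS; vc=[17,29]
#4 0x118→b17/s1 VC-HIT; vc=[9,29]
#5 0xc6→b12/s0 MISS; vc=[9,29]
#6 0xcf→b12/s0 L1-HIT; vc=[9,29]
#7 0x116→b17/s1 L1-HIT; vc=[9,29]
#8 0xc9→b12/s0 L1-HIT; vc=[9,29]
#9 0x8f→b8/s0 MISS; vc=[9,29,12]
#10 0x11a→b17/s1 L1-HIT; vc=[9,29,12]
#11 0x119→b17/s1 L1-HIT; vc=[9,29,12]
#12 0x11f→b17/s1 L1-HIT; vc=[9,29,12]
#13 0x5a→b5/s1 MISS; vc=[9,29,12,17]
#14 0x97→b9/s1 VC-HIT; vc=[5,29,12,17]
#15 0x5c→b5/s1 VC-HIT; vc=[9,29,12,17]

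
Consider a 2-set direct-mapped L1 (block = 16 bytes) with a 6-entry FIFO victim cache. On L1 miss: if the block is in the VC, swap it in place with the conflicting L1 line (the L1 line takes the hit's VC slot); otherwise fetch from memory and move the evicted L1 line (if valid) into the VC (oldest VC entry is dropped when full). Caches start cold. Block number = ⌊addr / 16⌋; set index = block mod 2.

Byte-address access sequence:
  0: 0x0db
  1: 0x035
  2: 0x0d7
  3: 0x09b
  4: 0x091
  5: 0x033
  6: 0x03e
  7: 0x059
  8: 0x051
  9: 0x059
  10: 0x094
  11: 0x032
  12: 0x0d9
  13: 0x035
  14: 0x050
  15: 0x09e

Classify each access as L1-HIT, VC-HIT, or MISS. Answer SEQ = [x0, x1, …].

SEQ = [MISS, MISS, VC-HIT, MISS, L1-HIT, VC-HIT, L1-HIT, MISS, L1-HIT, L1-HIT, VC-HIT, VC-HIT, VC-HIT, VC-HIT, VC-HIT, VC-HIT]

  [0] addr=0xdb blk=13 s=1: MISS | VC []
  [1] addr=0x35 blk=3 s=1: MISS | VC [13]
  [2] addr=0xd7 blk=13 s=1: VC-HIT | VC [3]
  [3] addr=0x9b blk=9 s=1: MISS | VC [3, 13]
  [4] addr=0x91 blk=9 s=1: L1-HIT | VC [3, 13]
  [5] addr=0x33 blk=3 s=1: VC-HIT | VC [9, 13]
  [6] addr=0x3e blk=3 s=1: L1-HIT | VC [9, 13]
  [7] addr=0x59 blk=5 s=1: MISS | VC [9, 13, 3]
  [8] addr=0x51 blk=5 s=1: L1-HIT | VC [9, 13, 3]
  [9] addr=0x59 blk=5 s=1: L1-HIT | VC [9, 13, 3]
  [10] addr=0x94 blk=9 s=1: VC-HIT | VC [5, 13, 3]
  [11] addr=0x32 blk=3 s=1: VC-HIT | VC [5, 13, 9]
  [12] addr=0xd9 blk=13 s=1: VC-HIT | VC [5, 3, 9]
  [13] addr=0x35 blk=3 s=1: VC-HIT | VC [5, 13, 9]
  [14] addr=0x50 blk=5 s=1: VC-HIT | VC [3, 13, 9]
  [15] addr=0x9e blk=9 s=1: VC-HIT | VC [3, 13, 5]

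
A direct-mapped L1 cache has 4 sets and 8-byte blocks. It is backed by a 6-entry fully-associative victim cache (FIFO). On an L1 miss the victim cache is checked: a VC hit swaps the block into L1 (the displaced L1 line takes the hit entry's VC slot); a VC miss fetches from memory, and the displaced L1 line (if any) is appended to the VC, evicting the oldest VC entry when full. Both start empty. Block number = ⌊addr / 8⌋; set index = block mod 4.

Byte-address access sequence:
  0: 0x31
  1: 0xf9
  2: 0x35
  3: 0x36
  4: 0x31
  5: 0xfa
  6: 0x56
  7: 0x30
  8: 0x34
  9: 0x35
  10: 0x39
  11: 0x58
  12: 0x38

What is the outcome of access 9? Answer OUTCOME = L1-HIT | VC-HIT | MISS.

#0 0x31→b6/s2 MISS; vc=[]
#1 0xf9→b31/s3 MISS; vc=[]
#2 0x35→b6/s2 L1-HIT; vc=[]
#3 0x36→b6/s2 L1-HIT; vc=[]
#4 0x31→b6/s2 L1-HIT; vc=[]
#5 0xfa→b31/s3 L1-HIT; vc=[]
#6 0x56→b10/s2 MISS; vc=[6]
#7 0x30→b6/s2 VC-HIT; vc=[10]
#8 0x34→b6/s2 L1-HIT; vc=[10]
#9 0x35→b6/s2 L1-HIT; vc=[10]
#10 0x39→b7/s3 MISS; vc=[10,31]
#11 0x58→b11/s3 MISS; vc=[10,31,7]
#12 0x38→b7/s3 VC-HIT; vc=[10,31,11]

OUTCOME = L1-HIT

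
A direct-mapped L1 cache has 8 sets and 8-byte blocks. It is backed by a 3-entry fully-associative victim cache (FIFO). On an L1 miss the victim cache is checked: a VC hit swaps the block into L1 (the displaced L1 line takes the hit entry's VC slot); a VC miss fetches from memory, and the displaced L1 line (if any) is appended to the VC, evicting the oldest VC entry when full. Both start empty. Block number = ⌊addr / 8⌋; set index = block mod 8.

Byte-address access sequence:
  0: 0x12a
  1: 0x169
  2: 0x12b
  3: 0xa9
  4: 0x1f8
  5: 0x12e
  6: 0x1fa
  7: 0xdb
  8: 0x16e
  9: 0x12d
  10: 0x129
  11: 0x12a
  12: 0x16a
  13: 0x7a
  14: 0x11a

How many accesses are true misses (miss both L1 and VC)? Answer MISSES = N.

0: 0x12a (blk 37, set 5) → MISS  vc=[]
1: 0x169 (blk 45, set 5) → MISS  vc=[37]
2: 0x12b (blk 37, set 5) → VC-HIT  vc=[45]
3: 0xa9 (blk 21, set 5) → MISS  vc=[45, 37]
4: 0x1f8 (blk 63, set 7) → MISS  vc=[45, 37]
5: 0x12e (blk 37, set 5) → VC-HIT  vc=[45, 21]
6: 0x1fa (blk 63, set 7) → L1-HIT  vc=[45, 21]
7: 0xdb (blk 27, set 3) → MISS  vc=[45, 21]
8: 0x16e (blk 45, set 5) → VC-HIT  vc=[37, 21]
9: 0x12d (blk 37, set 5) → VC-HIT  vc=[45, 21]
10: 0x129 (blk 37, set 5) → L1-HIT  vc=[45, 21]
11: 0x12a (blk 37, set 5) → L1-HIT  vc=[45, 21]
12: 0x16a (blk 45, set 5) → VC-HIT  vc=[37, 21]
13: 0x7a (blk 15, set 7) → MISS  vc=[37, 21, 63]
14: 0x11a (blk 35, set 3) → MISS  vc=[21, 63, 27]

MISSES = 7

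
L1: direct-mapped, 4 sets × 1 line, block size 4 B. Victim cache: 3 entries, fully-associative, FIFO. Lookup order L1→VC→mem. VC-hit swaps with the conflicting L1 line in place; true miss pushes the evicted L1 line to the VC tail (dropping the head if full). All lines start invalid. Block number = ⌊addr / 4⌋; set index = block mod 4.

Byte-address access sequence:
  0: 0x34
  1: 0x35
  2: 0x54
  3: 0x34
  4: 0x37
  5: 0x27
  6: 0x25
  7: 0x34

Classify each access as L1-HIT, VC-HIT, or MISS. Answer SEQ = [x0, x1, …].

SEQ = [MISS, L1-HIT, MISS, VC-HIT, L1-HIT, MISS, L1-HIT, VC-HIT]

#0 0x34→b13/s1 MISS; vc=[]
#1 0x35→b13/s1 L1-HIT; vc=[]
#2 0x54→b21/s1 MISS; vc=[13]
#3 0x34→b13/s1 VC-HIT; vc=[21]
#4 0x37→b13/s1 L1-HIT; vc=[21]
#5 0x27→b9/s1 MISS; vc=[21,13]
#6 0x25→b9/s1 L1-HIT; vc=[21,13]
#7 0x34→b13/s1 VC-HIT; vc=[21,9]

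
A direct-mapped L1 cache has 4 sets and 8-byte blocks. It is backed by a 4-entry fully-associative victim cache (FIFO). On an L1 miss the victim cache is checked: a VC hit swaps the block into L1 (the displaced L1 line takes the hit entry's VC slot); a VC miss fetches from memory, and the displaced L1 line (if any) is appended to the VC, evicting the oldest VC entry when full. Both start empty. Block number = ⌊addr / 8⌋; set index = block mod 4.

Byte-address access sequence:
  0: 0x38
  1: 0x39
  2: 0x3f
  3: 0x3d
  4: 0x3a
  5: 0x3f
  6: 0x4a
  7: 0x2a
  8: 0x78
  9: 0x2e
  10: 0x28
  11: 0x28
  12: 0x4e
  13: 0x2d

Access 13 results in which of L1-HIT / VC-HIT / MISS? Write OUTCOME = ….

#0 0x38→b7/s3 MISS; vc=[]
#1 0x39→b7/s3 L1-HIT; vc=[]
#2 0x3f→b7/s3 L1-HIT; vc=[]
#3 0x3d→b7/s3 L1-HIT; vc=[]
#4 0x3a→b7/s3 L1-HIT; vc=[]
#5 0x3f→b7/s3 L1-HIT; vc=[]
#6 0x4a→b9/s1 MISS; vc=[]
#7 0x2a→b5/s1 MISS; vc=[9]
#8 0x78→b15/s3 MISS; vc=[9,7]
#9 0x2e→b5/s1 L1-HIT; vc=[9,7]
#10 0x28→b5/s1 L1-HIT; vc=[9,7]
#11 0x28→b5/s1 L1-HIT; vc=[9,7]
#12 0x4e→b9/s1 VC-HIT; vc=[5,7]
#13 0x2d→b5/s1 VC-HIT; vc=[9,7]

OUTCOME = VC-HIT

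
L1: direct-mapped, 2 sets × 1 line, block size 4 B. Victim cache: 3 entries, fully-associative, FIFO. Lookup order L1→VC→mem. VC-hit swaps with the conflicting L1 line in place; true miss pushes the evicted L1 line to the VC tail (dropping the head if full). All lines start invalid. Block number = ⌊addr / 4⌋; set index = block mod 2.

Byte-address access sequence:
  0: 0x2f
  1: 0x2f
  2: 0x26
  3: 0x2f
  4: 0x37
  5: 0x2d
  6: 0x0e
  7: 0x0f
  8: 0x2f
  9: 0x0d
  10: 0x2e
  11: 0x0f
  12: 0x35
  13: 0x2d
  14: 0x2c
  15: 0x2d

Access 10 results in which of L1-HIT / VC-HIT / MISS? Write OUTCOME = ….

OUTCOME = VC-HIT

0: 0x2f (blk 11, set 1) → MISS  vc=[]
1: 0x2f (blk 11, set 1) → L1-HIT  vc=[]
2: 0x26 (blk 9, set 1) → MISS  vc=[11]
3: 0x2f (blk 11, set 1) → VC-HIT  vc=[9]
4: 0x37 (blk 13, set 1) → MISS  vc=[9, 11]
5: 0x2d (blk 11, set 1) → VC-HIT  vc=[9, 13]
6: 0xe (blk 3, set 1) → MISS  vc=[9, 13, 11]
7: 0xf (blk 3, set 1) → L1-HIT  vc=[9, 13, 11]
8: 0x2f (blk 11, set 1) → VC-HIT  vc=[9, 13, 3]
9: 0xd (blk 3, set 1) → VC-HIT  vc=[9, 13, 11]
10: 0x2e (blk 11, set 1) → VC-HIT  vc=[9, 13, 3]
11: 0xf (blk 3, set 1) → VC-HIT  vc=[9, 13, 11]
12: 0x35 (blk 13, set 1) → VC-HIT  vc=[9, 3, 11]
13: 0x2d (blk 11, set 1) → VC-HIT  vc=[9, 3, 13]
14: 0x2c (blk 11, set 1) → L1-HIT  vc=[9, 3, 13]
15: 0x2d (blk 11, set 1) → L1-HIT  vc=[9, 3, 13]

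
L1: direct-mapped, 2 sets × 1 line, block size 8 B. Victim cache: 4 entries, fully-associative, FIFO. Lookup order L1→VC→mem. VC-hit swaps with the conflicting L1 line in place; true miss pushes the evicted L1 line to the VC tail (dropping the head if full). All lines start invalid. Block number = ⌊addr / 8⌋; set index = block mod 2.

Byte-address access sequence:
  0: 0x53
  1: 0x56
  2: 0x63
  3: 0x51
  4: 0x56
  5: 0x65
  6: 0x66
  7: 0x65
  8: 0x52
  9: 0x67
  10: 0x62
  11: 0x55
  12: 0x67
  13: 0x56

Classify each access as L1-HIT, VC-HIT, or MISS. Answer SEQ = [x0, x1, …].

  [0] addr=0x53 blk=10 s=0: MISS | VC []
  [1] addr=0x56 blk=10 s=0: L1-HIT | VC []
  [2] addr=0x63 blk=12 s=0: MISS | VC [10]
  [3] addr=0x51 blk=10 s=0: VC-HIT | VC [12]
  [4] addr=0x56 blk=10 s=0: L1-HIT | VC [12]
  [5] addr=0x65 blk=12 s=0: VC-HIT | VC [10]
  [6] addr=0x66 blk=12 s=0: L1-HIT | VC [10]
  [7] addr=0x65 blk=12 s=0: L1-HIT | VC [10]
  [8] addr=0x52 blk=10 s=0: VC-HIT | VC [12]
  [9] addr=0x67 blk=12 s=0: VC-HIT | VC [10]
  [10] addr=0x62 blk=12 s=0: L1-HIT | VC [10]
  [11] addr=0x55 blk=10 s=0: VC-HIT | VC [12]
  [12] addr=0x67 blk=12 s=0: VC-HIT | VC [10]
  [13] addr=0x56 blk=10 s=0: VC-HIT | VC [12]

SEQ = [MISS, L1-HIT, MISS, VC-HIT, L1-HIT, VC-HIT, L1-HIT, L1-HIT, VC-HIT, VC-HIT, L1-HIT, VC-HIT, VC-HIT, VC-HIT]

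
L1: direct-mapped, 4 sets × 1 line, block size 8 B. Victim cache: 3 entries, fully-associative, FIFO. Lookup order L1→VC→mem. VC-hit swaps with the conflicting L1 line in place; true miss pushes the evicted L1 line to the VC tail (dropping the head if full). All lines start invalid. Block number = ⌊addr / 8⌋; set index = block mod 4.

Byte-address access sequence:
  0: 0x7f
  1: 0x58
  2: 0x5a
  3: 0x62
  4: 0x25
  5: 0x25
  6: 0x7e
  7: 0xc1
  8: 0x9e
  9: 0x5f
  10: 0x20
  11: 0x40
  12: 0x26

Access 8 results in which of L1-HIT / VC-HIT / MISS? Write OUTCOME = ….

OUTCOME = MISS

#0 0x7f→b15/s3 MISS; vc=[]
#1 0x58→b11/s3 MISS; vc=[15]
#2 0x5a→b11/s3 L1-HIT; vc=[15]
#3 0x62→b12/s0 MISS; vc=[15]
#4 0x25→b4/s0 MISS; vc=[15,12]
#5 0x25→b4/s0 L1-HIT; vc=[15,12]
#6 0x7e→b15/s3 VC-HIT; vc=[11,12]
#7 0xc1→b24/s0 MISS; vc=[11,12,4]
#8 0x9e→b19/s3 MISS; vc=[12,4,15]
#9 0x5f→b11/s3 MISS; vc=[4,15,19]
#10 0x20→b4/s0 VC-HIT; vc=[24,15,19]
#11 0x40→b8/s0 MISS; vc=[15,19,4]
#12 0x26→b4/s0 VC-HIT; vc=[15,19,8]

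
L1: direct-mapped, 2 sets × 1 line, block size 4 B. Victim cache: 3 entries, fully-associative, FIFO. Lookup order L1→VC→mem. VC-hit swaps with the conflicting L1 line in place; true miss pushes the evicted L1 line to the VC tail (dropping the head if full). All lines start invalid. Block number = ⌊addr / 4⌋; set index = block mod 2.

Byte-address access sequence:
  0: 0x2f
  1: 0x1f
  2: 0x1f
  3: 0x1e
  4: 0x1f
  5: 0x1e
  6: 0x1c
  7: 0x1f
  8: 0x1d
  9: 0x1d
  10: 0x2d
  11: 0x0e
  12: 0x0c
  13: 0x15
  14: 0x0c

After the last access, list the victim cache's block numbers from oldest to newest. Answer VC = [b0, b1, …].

VC = [7, 11, 5]

#0 0x2f→b11/s1 MISS; vc=[]
#1 0x1f→b7/s1 MISS; vc=[11]
#2 0x1f→b7/s1 L1-HIT; vc=[11]
#3 0x1e→b7/s1 L1-HIT; vc=[11]
#4 0x1f→b7/s1 L1-HIT; vc=[11]
#5 0x1e→b7/s1 L1-HIT; vc=[11]
#6 0x1c→b7/s1 L1-HIT; vc=[11]
#7 0x1f→b7/s1 L1-HIT; vc=[11]
#8 0x1d→b7/s1 L1-HIT; vc=[11]
#9 0x1d→b7/s1 L1-HIT; vc=[11]
#10 0x2d→b11/s1 VC-HIT; vc=[7]
#11 0xe→b3/s1 MISS; vc=[7,11]
#12 0xc→b3/s1 L1-HIT; vc=[7,11]
#13 0x15→b5/s1 MISS; vc=[7,11,3]
#14 0xc→b3/s1 VC-HIT; vc=[7,11,5]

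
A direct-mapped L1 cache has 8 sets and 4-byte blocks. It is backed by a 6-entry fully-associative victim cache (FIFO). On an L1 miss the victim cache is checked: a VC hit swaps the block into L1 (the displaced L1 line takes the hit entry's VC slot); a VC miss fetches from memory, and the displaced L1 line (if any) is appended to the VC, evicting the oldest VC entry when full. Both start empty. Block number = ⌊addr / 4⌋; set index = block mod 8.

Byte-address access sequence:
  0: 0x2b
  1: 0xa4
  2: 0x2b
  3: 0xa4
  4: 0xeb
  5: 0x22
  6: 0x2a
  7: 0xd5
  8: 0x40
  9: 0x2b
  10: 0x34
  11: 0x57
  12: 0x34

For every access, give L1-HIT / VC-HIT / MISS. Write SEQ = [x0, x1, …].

SEQ = [MISS, MISS, L1-HIT, L1-HIT, MISS, MISS, VC-HIT, MISS, MISS, L1-HIT, MISS, MISS, VC-HIT]

0: 0x2b (blk 10, set 2) → MISS  vc=[]
1: 0xa4 (blk 41, set 1) → MISS  vc=[]
2: 0x2b (blk 10, set 2) → L1-HIT  vc=[]
3: 0xa4 (blk 41, set 1) → L1-HIT  vc=[]
4: 0xeb (blk 58, set 2) → MISS  vc=[10]
5: 0x22 (blk 8, set 0) → MISS  vc=[10]
6: 0x2a (blk 10, set 2) → VC-HIT  vc=[58]
7: 0xd5 (blk 53, set 5) → MISS  vc=[58]
8: 0x40 (blk 16, set 0) → MISS  vc=[58, 8]
9: 0x2b (blk 10, set 2) → L1-HIT  vc=[58, 8]
10: 0x34 (blk 13, set 5) → MISS  vc=[58, 8, 53]
11: 0x57 (blk 21, set 5) → MISS  vc=[58, 8, 53, 13]
12: 0x34 (blk 13, set 5) → VC-HIT  vc=[58, 8, 53, 21]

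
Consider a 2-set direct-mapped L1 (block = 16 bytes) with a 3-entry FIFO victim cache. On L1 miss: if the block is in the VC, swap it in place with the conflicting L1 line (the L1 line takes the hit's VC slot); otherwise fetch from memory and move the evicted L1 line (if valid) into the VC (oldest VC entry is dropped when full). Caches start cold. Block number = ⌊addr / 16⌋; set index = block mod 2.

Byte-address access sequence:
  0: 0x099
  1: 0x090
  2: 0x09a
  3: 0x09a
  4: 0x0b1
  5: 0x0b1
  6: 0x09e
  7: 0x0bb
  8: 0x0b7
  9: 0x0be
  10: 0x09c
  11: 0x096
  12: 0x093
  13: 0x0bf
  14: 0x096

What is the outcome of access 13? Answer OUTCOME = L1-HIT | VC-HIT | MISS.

0: 0x99 (blk 9, set 1) → MISS  vc=[]
1: 0x90 (blk 9, set 1) → L1-HIT  vc=[]
2: 0x9a (blk 9, set 1) → L1-HIT  vc=[]
3: 0x9a (blk 9, set 1) → L1-HIT  vc=[]
4: 0xb1 (blk 11, set 1) → MISS  vc=[9]
5: 0xb1 (blk 11, set 1) → L1-HIT  vc=[9]
6: 0x9e (blk 9, set 1) → VC-HIT  vc=[11]
7: 0xbb (blk 11, set 1) → VC-HIT  vc=[9]
8: 0xb7 (blk 11, set 1) → L1-HIT  vc=[9]
9: 0xbe (blk 11, set 1) → L1-HIT  vc=[9]
10: 0x9c (blk 9, set 1) → VC-HIT  vc=[11]
11: 0x96 (blk 9, set 1) → L1-HIT  vc=[11]
12: 0x93 (blk 9, set 1) → L1-HIT  vc=[11]
13: 0xbf (blk 11, set 1) → VC-HIT  vc=[9]
14: 0x96 (blk 9, set 1) → VC-HIT  vc=[11]

OUTCOME = VC-HIT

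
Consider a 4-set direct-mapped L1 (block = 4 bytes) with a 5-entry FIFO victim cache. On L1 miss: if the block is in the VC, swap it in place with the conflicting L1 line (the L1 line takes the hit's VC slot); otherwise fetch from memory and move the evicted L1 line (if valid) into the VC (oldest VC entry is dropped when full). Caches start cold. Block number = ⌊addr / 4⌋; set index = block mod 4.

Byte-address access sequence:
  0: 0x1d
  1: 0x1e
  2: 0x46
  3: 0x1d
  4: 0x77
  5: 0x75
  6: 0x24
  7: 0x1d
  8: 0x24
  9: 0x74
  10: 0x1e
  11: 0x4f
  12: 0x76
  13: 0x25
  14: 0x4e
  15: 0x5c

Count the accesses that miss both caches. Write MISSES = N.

MISSES = 6

  [0] addr=0x1d blk=7 s=3: MISS | VC []
  [1] addr=0x1e blk=7 s=3: L1-HIT | VC []
  [2] addr=0x46 blk=17 s=1: MISS | VC []
  [3] addr=0x1d blk=7 s=3: L1-HIT | VC []
  [4] addr=0x77 blk=29 s=1: MISS | VC [17]
  [5] addr=0x75 blk=29 s=1: L1-HIT | VC [17]
  [6] addr=0x24 blk=9 s=1: MISS | VC [17, 29]
  [7] addr=0x1d blk=7 s=3: L1-HIT | VC [17, 29]
  [8] addr=0x24 blk=9 s=1: L1-HIT | VC [17, 29]
  [9] addr=0x74 blk=29 s=1: VC-HIT | VC [17, 9]
  [10] addr=0x1e blk=7 s=3: L1-HIT | VC [17, 9]
  [11] addr=0x4f blk=19 s=3: MISS | VC [17, 9, 7]
  [12] addr=0x76 blk=29 s=1: L1-HIT | VC [17, 9, 7]
  [13] addr=0x25 blk=9 s=1: VC-HIT | VC [17, 29, 7]
  [14] addr=0x4e blk=19 s=3: L1-HIT | VC [17, 29, 7]
  [15] addr=0x5c blk=23 s=3: MISS | VC [17, 29, 7, 19]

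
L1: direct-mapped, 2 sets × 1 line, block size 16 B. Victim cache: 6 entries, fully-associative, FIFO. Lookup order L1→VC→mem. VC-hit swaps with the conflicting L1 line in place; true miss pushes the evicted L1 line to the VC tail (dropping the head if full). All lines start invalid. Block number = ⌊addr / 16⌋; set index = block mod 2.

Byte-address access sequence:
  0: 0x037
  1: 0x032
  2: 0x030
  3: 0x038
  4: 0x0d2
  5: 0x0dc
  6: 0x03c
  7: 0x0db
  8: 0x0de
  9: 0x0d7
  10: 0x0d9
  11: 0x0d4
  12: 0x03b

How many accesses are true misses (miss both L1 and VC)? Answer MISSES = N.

MISSES = 2

0: 0x37 (blk 3, set 1) → MISS  vc=[]
1: 0x32 (blk 3, set 1) → L1-HIT  vc=[]
2: 0x30 (blk 3, set 1) → L1-HIT  vc=[]
3: 0x38 (blk 3, set 1) → L1-HIT  vc=[]
4: 0xd2 (blk 13, set 1) → MISS  vc=[3]
5: 0xdc (blk 13, set 1) → L1-HIT  vc=[3]
6: 0x3c (blk 3, set 1) → VC-HIT  vc=[13]
7: 0xdb (blk 13, set 1) → VC-HIT  vc=[3]
8: 0xde (blk 13, set 1) → L1-HIT  vc=[3]
9: 0xd7 (blk 13, set 1) → L1-HIT  vc=[3]
10: 0xd9 (blk 13, set 1) → L1-HIT  vc=[3]
11: 0xd4 (blk 13, set 1) → L1-HIT  vc=[3]
12: 0x3b (blk 3, set 1) → VC-HIT  vc=[13]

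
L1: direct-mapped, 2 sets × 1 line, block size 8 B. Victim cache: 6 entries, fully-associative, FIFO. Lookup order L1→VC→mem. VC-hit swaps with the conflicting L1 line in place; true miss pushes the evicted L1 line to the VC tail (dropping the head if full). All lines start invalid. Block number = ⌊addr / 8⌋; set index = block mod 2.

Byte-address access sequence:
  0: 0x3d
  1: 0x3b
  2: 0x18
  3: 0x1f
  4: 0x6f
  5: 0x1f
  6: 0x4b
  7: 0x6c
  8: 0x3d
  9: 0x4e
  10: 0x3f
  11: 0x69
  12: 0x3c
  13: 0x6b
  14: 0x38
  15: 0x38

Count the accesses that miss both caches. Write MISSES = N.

#0 0x3d→b7/s1 MISS; vc=[]
#1 0x3b→b7/s1 L1-HIT; vc=[]
#2 0x18→b3/s1 MISS; vc=[7]
#3 0x1f→b3/s1 L1-HIT; vc=[7]
#4 0x6f→b13/s1 MISS; vc=[7,3]
#5 0x1f→b3/s1 VC-HIT; vc=[7,13]
#6 0x4b→b9/s1 MISS; vc=[7,13,3]
#7 0x6c→b13/s1 VC-HIT; vc=[7,9,3]
#8 0x3d→b7/s1 VC-HIT; vc=[13,9,3]
#9 0x4e→b9/s1 VC-HIT; vc=[13,7,3]
#10 0x3f→b7/s1 VC-HIT; vc=[13,9,3]
#11 0x69→b13/s1 VC-HIT; vc=[7,9,3]
#12 0x3c→b7/s1 VC-HIT; vc=[13,9,3]
#13 0x6b→b13/s1 VC-HIT; vc=[7,9,3]
#14 0x38→b7/s1 VC-HIT; vc=[13,9,3]
#15 0x38→b7/s1 L1-HIT; vc=[13,9,3]

MISSES = 4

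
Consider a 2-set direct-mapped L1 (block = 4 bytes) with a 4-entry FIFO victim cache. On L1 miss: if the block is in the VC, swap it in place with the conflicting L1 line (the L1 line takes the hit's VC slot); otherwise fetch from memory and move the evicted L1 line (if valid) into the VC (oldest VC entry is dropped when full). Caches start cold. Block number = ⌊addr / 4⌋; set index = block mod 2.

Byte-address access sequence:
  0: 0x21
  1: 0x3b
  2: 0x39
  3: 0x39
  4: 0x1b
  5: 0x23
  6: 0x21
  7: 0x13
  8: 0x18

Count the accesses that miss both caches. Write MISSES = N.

MISSES = 4

#0 0x21→b8/s0 MISS; vc=[]
#1 0x3b→b14/s0 MISS; vc=[8]
#2 0x39→b14/s0 L1-HIT; vc=[8]
#3 0x39→b14/s0 L1-HIT; vc=[8]
#4 0x1b→b6/s0 MISS; vc=[8,14]
#5 0x23→b8/s0 VC-HIT; vc=[6,14]
#6 0x21→b8/s0 L1-HIT; vc=[6,14]
#7 0x13→b4/s0 MISS; vc=[6,14,8]
#8 0x18→b6/s0 VC-HIT; vc=[4,14,8]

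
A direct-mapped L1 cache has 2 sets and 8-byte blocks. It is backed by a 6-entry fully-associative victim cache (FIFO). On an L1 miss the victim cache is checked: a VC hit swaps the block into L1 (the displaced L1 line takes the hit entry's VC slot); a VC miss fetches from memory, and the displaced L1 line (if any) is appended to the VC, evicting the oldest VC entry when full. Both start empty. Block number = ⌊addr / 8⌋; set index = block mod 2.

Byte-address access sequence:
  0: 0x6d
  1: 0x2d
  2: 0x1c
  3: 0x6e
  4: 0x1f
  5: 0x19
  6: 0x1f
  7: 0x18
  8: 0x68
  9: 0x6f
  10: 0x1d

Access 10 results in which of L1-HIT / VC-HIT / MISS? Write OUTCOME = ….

OUTCOME = VC-HIT

#0 0x6d→b13/s1 MISS; vc=[]
#1 0x2d→b5/s1 MISS; vc=[13]
#2 0x1c→b3/s1 MISS; vc=[13,5]
#3 0x6e→b13/s1 VC-HIT; vc=[3,5]
#4 0x1f→b3/s1 VC-HIT; vc=[13,5]
#5 0x19→b3/s1 L1-HIT; vc=[13,5]
#6 0x1f→b3/s1 L1-HIT; vc=[13,5]
#7 0x18→b3/s1 L1-HIT; vc=[13,5]
#8 0x68→b13/s1 VC-HIT; vc=[3,5]
#9 0x6f→b13/s1 L1-HIT; vc=[3,5]
#10 0x1d→b3/s1 VC-HIT; vc=[13,5]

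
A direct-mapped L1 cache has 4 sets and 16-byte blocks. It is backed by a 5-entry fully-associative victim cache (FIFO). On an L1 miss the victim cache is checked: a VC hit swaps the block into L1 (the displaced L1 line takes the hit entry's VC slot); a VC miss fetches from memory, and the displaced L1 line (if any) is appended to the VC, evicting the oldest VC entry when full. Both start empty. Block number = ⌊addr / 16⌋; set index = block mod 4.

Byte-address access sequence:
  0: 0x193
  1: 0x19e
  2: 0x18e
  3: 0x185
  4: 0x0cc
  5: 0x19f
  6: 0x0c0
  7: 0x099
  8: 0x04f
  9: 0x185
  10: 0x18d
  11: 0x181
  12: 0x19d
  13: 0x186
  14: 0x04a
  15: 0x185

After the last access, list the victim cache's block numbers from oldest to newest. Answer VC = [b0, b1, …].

VC = [4, 9, 12]

  [0] addr=0x193 blk=25 s=1: MISS | VC []
  [1] addr=0x19e blk=25 s=1: L1-HIT | VC []
  [2] addr=0x18e blk=24 s=0: MISS | VC []
  [3] addr=0x185 blk=24 s=0: L1-HIT | VC []
  [4] addr=0xcc blk=12 s=0: MISS | VC [24]
  [5] addr=0x19f blk=25 s=1: L1-HIT | VC [24]
  [6] addr=0xc0 blk=12 s=0: L1-HIT | VC [24]
  [7] addr=0x99 blk=9 s=1: MISS | VC [24, 25]
  [8] addr=0x4f blk=4 s=0: MISS | VC [24, 25, 12]
  [9] addr=0x185 blk=24 s=0: VC-HIT | VC [4, 25, 12]
  [10] addr=0x18d blk=24 s=0: L1-HIT | VC [4, 25, 12]
  [11] addr=0x181 blk=24 s=0: L1-HIT | VC [4, 25, 12]
  [12] addr=0x19d blk=25 s=1: VC-HIT | VC [4, 9, 12]
  [13] addr=0x186 blk=24 s=0: L1-HIT | VC [4, 9, 12]
  [14] addr=0x4a blk=4 s=0: VC-HIT | VC [24, 9, 12]
  [15] addr=0x185 blk=24 s=0: VC-HIT | VC [4, 9, 12]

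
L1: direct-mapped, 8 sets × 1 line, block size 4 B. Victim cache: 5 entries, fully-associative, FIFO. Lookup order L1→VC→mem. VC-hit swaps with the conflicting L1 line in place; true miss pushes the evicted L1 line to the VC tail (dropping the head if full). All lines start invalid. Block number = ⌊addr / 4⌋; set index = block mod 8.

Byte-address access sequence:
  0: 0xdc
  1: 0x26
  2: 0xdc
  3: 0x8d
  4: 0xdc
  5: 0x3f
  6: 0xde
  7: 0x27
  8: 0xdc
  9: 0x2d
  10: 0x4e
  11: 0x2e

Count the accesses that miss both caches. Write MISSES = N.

MISSES = 6

  [0] addr=0xdc blk=55 s=7: MISS | VC []
  [1] addr=0x26 blk=9 s=1: MISS | VC []
  [2] addr=0xdc blk=55 s=7: L1-HIT | VC []
  [3] addr=0x8d blk=35 s=3: MISS | VC []
  [4] addr=0xdc blk=55 s=7: L1-HIT | VC []
  [5] addr=0x3f blk=15 s=7: MISS | VC [55]
  [6] addr=0xde blk=55 s=7: VC-HIT | VC [15]
  [7] addr=0x27 blk=9 s=1: L1-HIT | VC [15]
  [8] addr=0xdc blk=55 s=7: L1-HIT | VC [15]
  [9] addr=0x2d blk=11 s=3: MISS | VC [15, 35]
  [10] addr=0x4e blk=19 s=3: MISS | VC [15, 35, 11]
  [11] addr=0x2e blk=11 s=3: VC-HIT | VC [15, 35, 19]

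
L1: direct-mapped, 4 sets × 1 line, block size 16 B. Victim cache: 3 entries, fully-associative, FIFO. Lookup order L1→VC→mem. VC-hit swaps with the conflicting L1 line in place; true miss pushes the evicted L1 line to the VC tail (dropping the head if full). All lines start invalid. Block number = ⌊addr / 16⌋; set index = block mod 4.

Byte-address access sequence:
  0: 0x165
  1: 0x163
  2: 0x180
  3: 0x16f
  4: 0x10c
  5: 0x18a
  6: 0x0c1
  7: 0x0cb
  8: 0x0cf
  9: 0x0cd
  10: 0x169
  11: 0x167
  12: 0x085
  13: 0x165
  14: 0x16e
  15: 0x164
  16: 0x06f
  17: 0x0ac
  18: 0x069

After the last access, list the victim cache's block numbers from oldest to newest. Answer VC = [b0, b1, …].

VC = [12, 22, 10]

0: 0x165 (blk 22, set 2) → MISS  vc=[]
1: 0x163 (blk 22, set 2) → L1-HIT  vc=[]
2: 0x180 (blk 24, set 0) → MISS  vc=[]
3: 0x16f (blk 22, set 2) → L1-HIT  vc=[]
4: 0x10c (blk 16, set 0) → MISS  vc=[24]
5: 0x18a (blk 24, set 0) → VC-HIT  vc=[16]
6: 0xc1 (blk 12, set 0) → MISS  vc=[16, 24]
7: 0xcb (blk 12, set 0) → L1-HIT  vc=[16, 24]
8: 0xcf (blk 12, set 0) → L1-HIT  vc=[16, 24]
9: 0xcd (blk 12, set 0) → L1-HIT  vc=[16, 24]
10: 0x169 (blk 22, set 2) → L1-HIT  vc=[16, 24]
11: 0x167 (blk 22, set 2) → L1-HIT  vc=[16, 24]
12: 0x85 (blk 8, set 0) → MISS  vc=[16, 24, 12]
13: 0x165 (blk 22, set 2) → L1-HIT  vc=[16, 24, 12]
14: 0x16e (blk 22, set 2) → L1-HIT  vc=[16, 24, 12]
15: 0x164 (blk 22, set 2) → L1-HIT  vc=[16, 24, 12]
16: 0x6f (blk 6, set 2) → MISS  vc=[24, 12, 22]
17: 0xac (blk 10, set 2) → MISS  vc=[12, 22, 6]
18: 0x69 (blk 6, set 2) → VC-HIT  vc=[12, 22, 10]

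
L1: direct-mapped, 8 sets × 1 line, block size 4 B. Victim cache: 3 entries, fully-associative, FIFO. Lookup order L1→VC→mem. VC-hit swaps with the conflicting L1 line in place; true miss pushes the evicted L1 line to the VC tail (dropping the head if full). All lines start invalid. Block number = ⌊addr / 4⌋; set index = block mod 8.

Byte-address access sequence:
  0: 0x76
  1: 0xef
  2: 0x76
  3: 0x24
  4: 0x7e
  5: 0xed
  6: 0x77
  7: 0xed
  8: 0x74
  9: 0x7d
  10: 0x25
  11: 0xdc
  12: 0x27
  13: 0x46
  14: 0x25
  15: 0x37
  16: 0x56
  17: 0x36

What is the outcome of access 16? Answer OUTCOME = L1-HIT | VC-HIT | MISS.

#0 0x76→b29/s5 MISS; vc=[]
#1 0xef→b59/s3 MISS; vc=[]
#2 0x76→b29/s5 L1-HIT; vc=[]
#3 0x24→b9/s1 MISS; vc=[]
#4 0x7e→b31/s7 MISS; vc=[]
#5 0xed→b59/s3 L1-HIT; vc=[]
#6 0x77→b29/s5 L1-HIT; vc=[]
#7 0xed→b59/s3 L1-HIT; vc=[]
#8 0x74→b29/s5 L1-HIT; vc=[]
#9 0x7d→b31/s7 L1-HIT; vc=[]
#10 0x25→b9/s1 L1-HIT; vc=[]
#11 0xdc→b55/s7 MISS; vc=[31]
#12 0x27→b9/s1 L1-HIT; vc=[31]
#13 0x46→b17/s1 MISS; vc=[31,9]
#14 0x25→b9/s1 VC-HIT; vc=[31,17]
#15 0x37→b13/s5 MISS; vc=[31,17,29]
#16 0x56→b21/s5 MISS; vc=[17,29,13]
#17 0x36→b13/s5 VC-HIT; vc=[17,29,21]

OUTCOME = MISS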